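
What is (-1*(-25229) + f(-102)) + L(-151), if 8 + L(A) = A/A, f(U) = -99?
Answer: 25123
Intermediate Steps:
L(A) = -7 (L(A) = -8 + A/A = -8 + 1 = -7)
(-1*(-25229) + f(-102)) + L(-151) = (-1*(-25229) - 99) - 7 = (25229 - 99) - 7 = 25130 - 7 = 25123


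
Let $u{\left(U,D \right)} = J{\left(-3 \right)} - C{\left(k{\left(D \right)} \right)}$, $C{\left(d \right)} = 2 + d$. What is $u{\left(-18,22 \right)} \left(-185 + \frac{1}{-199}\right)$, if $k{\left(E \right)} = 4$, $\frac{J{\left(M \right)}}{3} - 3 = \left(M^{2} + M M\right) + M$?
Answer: $- \frac{1767168}{199} \approx -8880.2$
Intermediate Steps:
$J{\left(M \right)} = 9 + 3 M + 6 M^{2}$ ($J{\left(M \right)} = 9 + 3 \left(\left(M^{2} + M M\right) + M\right) = 9 + 3 \left(\left(M^{2} + M^{2}\right) + M\right) = 9 + 3 \left(2 M^{2} + M\right) = 9 + 3 \left(M + 2 M^{2}\right) = 9 + \left(3 M + 6 M^{2}\right) = 9 + 3 M + 6 M^{2}$)
$u{\left(U,D \right)} = 48$ ($u{\left(U,D \right)} = \left(9 + 3 \left(-3\right) + 6 \left(-3\right)^{2}\right) - \left(2 + 4\right) = \left(9 - 9 + 6 \cdot 9\right) - 6 = \left(9 - 9 + 54\right) - 6 = 54 - 6 = 48$)
$u{\left(-18,22 \right)} \left(-185 + \frac{1}{-199}\right) = 48 \left(-185 + \frac{1}{-199}\right) = 48 \left(-185 - \frac{1}{199}\right) = 48 \left(- \frac{36816}{199}\right) = - \frac{1767168}{199}$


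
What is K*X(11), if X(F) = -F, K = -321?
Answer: 3531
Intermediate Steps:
K*X(11) = -(-321)*11 = -321*(-11) = 3531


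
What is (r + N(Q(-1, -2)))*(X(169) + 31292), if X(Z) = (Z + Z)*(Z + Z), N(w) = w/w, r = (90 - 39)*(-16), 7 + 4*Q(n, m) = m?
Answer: -118611840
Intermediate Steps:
Q(n, m) = -7/4 + m/4
r = -816 (r = 51*(-16) = -816)
N(w) = 1
X(Z) = 4*Z² (X(Z) = (2*Z)*(2*Z) = 4*Z²)
(r + N(Q(-1, -2)))*(X(169) + 31292) = (-816 + 1)*(4*169² + 31292) = -815*(4*28561 + 31292) = -815*(114244 + 31292) = -815*145536 = -118611840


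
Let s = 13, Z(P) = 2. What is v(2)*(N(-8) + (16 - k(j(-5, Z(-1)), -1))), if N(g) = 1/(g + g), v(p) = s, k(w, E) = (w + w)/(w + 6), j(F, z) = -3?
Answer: 3731/16 ≈ 233.19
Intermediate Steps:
k(w, E) = 2*w/(6 + w) (k(w, E) = (2*w)/(6 + w) = 2*w/(6 + w))
v(p) = 13
N(g) = 1/(2*g)
v(2)*(N(-8) + (16 - k(j(-5, Z(-1)), -1))) = 13*((½)/(-8) + (16 - 2*(-3)/(6 - 3))) = 13*((½)*(-⅛) + (16 - 2*(-3)/3)) = 13*(-1/16 + (16 - 2*(-3)/3)) = 13*(-1/16 + (16 - 1*(-2))) = 13*(-1/16 + (16 + 2)) = 13*(-1/16 + 18) = 13*(287/16) = 3731/16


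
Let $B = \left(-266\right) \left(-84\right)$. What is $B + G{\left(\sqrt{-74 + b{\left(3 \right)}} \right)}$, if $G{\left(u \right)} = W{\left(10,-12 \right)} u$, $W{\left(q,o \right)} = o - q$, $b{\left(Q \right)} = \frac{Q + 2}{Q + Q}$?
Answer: $22344 - \frac{11 i \sqrt{2634}}{3} \approx 22344.0 - 188.18 i$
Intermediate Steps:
$B = 22344$
$b{\left(Q \right)} = \frac{2 + Q}{2 Q}$
$G{\left(u \right)} = - 22 u$ ($G{\left(u \right)} = \left(-12 - 10\right) u = - 22 u$)
$B + G{\left(\sqrt{-74 + b{\left(3 \right)}} \right)} = 22344 - 22 \sqrt{-74 + \frac{2 + 3}{2 \cdot 3}} = 22344 - 22 \sqrt{-74 + \frac{1}{2} \cdot \frac{1}{3} \cdot 5} = 22344 - 22 \sqrt{-74 + \frac{5}{6}} = 22344 - 22 \sqrt{- \frac{439}{6}} = 22344 - 22 \frac{i \sqrt{2634}}{6} = 22344 - \frac{11 i \sqrt{2634}}{3}$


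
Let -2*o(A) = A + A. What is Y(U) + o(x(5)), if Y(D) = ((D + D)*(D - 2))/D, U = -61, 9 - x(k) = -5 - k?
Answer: -145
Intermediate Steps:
x(k) = 14 + k (x(k) = 9 - (-5 - k) = 9 + (5 + k) = 14 + k)
o(A) = -A (o(A) = -(A + A)/2 = -A)
Y(D) = -4 + 2*D (Y(D) = ((2*D)*(-2 + D))/D = (2*D*(-2 + D))/D = -4 + 2*D)
Y(U) + o(x(5)) = (-4 + 2*(-61)) - (14 + 5) = (-4 - 122) - 1*19 = -126 - 19 = -145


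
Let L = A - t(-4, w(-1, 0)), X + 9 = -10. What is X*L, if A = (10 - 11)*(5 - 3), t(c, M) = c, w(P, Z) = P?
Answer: -38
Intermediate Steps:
X = -19 (X = -9 - 10 = -19)
A = -2 (A = -1*2 = -2)
L = 2 (L = -2 - 1*(-4) = -2 + 4 = 2)
X*L = -19*2 = -38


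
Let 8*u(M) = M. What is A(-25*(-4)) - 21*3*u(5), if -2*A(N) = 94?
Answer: -691/8 ≈ -86.375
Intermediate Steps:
A(N) = -47 (A(N) = -1/2*94 = -47)
u(M) = M/8
A(-25*(-4)) - 21*3*u(5) = -47 - 21*3*(1/8)*5 = -47 - 63*5/8 = -47 - 1*315/8 = -47 - 315/8 = -691/8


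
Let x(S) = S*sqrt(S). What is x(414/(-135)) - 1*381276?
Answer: -381276 - 46*I*sqrt(690)/225 ≈ -3.8128e+5 - 5.3703*I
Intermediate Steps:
x(S) = S**(3/2)
x(414/(-135)) - 1*381276 = (414/(-135))**(3/2) - 1*381276 = (414*(-1/135))**(3/2) - 381276 = (-46/15)**(3/2) - 381276 = -46*I*sqrt(690)/225 - 381276 = -381276 - 46*I*sqrt(690)/225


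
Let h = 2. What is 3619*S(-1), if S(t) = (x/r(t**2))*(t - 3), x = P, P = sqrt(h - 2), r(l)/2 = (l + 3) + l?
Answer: 0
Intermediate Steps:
r(l) = 6 + 4*l (r(l) = 2*((l + 3) + l) = 2*((3 + l) + l) = 2*(3 + 2*l) = 6 + 4*l)
P = 0 (P = sqrt(2 - 2) = sqrt(0) = 0)
x = 0
S(t) = 0 (S(t) = (0/(6 + 4*t**2))*(t - 3) = 0*(-3 + t) = 0)
3619*S(-1) = 3619*0 = 0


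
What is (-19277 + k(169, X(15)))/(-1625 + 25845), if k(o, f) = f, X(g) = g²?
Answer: -4763/6055 ≈ -0.78662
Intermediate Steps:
(-19277 + k(169, X(15)))/(-1625 + 25845) = (-19277 + 15²)/(-1625 + 25845) = (-19277 + 225)/24220 = -19052*1/24220 = -4763/6055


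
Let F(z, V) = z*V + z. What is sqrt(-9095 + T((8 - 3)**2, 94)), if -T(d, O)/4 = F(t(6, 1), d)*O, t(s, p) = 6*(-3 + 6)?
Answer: I*sqrt(185063) ≈ 430.19*I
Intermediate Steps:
t(s, p) = 18 (t(s, p) = 6*3 = 18)
F(z, V) = z + V*z (F(z, V) = V*z + z = z + V*z)
T(d, O) = -4*O*(18 + 18*d) (T(d, O) = -4*18*(1 + d)*O = -4*(18 + 18*d)*O = -4*O*(18 + 18*d))
sqrt(-9095 + T((8 - 3)**2, 94)) = sqrt(-9095 - 72*94*(1 + (8 - 3)**2)) = sqrt(-9095 - 72*94*(1 + 5**2)) = sqrt(-9095 - 72*94*(1 + 25)) = sqrt(-9095 - 72*94*26) = sqrt(-9095 - 175968) = sqrt(-185063) = I*sqrt(185063)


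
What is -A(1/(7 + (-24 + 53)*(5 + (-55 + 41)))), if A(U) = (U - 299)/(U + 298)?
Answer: 75947/75691 ≈ 1.0034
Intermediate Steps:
A(U) = (-299 + U)/(298 + U)
-A(1/(7 + (-24 + 53)*(5 + (-55 + 41)))) = -(-299 + 1/(7 + (-24 + 53)*(5 + (-55 + 41))))/(298 + 1/(7 + (-24 + 53)*(5 + (-55 + 41)))) = -(-299 + 1/(7 + 29*(5 - 14)))/(298 + 1/(7 + 29*(5 - 14))) = -(-299 + 1/(7 + 29*(-9)))/(298 + 1/(7 + 29*(-9))) = -(-299 + 1/(7 - 261))/(298 + 1/(7 - 261)) = -(-299 + 1/(-254))/(298 + 1/(-254)) = -(-299 - 1/254)/(298 - 1/254) = -(-75947)/(75691/254*254) = -254*(-75947)/(75691*254) = -1*(-75947/75691) = 75947/75691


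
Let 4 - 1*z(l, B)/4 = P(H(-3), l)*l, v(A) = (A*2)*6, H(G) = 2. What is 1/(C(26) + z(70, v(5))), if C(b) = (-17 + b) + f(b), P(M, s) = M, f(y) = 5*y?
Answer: -1/405 ≈ -0.0024691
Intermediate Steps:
v(A) = 12*A (v(A) = (2*A)*6 = 12*A)
C(b) = -17 + 6*b (C(b) = (-17 + b) + 5*b = -17 + 6*b)
z(l, B) = 16 - 8*l
1/(C(26) + z(70, v(5))) = 1/((-17 + 6*26) + (16 - 8*70)) = 1/((-17 + 156) + (16 - 560)) = 1/(139 - 544) = 1/(-405) = -1/405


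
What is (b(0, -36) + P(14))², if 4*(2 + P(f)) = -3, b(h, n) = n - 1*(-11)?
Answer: 12321/16 ≈ 770.06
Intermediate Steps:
b(h, n) = 11 + n (b(h, n) = n + 11 = 11 + n)
P(f) = -11/4 (P(f) = -2 + (¼)*(-3) = -2 - ¾ = -11/4)
(b(0, -36) + P(14))² = ((11 - 36) - 11/4)² = (-25 - 11/4)² = (-111/4)² = 12321/16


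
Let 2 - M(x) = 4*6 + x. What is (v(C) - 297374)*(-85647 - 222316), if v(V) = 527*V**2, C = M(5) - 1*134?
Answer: -4115307413259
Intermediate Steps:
M(x) = -22 - x (M(x) = 2 - (4*6 + x) = 2 - (24 + x) = 2 + (-24 - x) = -22 - x)
C = -161 (C = (-22 - 1*5) - 1*134 = (-22 - 5) - 134 = -27 - 134 = -161)
(v(C) - 297374)*(-85647 - 222316) = (527*(-161)**2 - 297374)*(-85647 - 222316) = (527*25921 - 297374)*(-307963) = (13660367 - 297374)*(-307963) = 13362993*(-307963) = -4115307413259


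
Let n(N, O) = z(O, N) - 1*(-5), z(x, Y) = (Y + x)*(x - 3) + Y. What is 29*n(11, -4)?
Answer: -957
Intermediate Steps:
z(x, Y) = Y + (-3 + x)*(Y + x) (z(x, Y) = (Y + x)*(-3 + x) + Y = (-3 + x)*(Y + x) + Y = Y + (-3 + x)*(Y + x))
n(N, O) = 5 + O**2 - 3*O - 2*N + N*O (n(N, O) = (O**2 - 3*O - 2*N + N*O) - 1*(-5) = (O**2 - 3*O - 2*N + N*O) + 5 = 5 + O**2 - 3*O - 2*N + N*O)
29*n(11, -4) = 29*(5 + (-4)**2 - 3*(-4) - 2*11 + 11*(-4)) = 29*(5 + 16 + 12 - 22 - 44) = 29*(-33) = -957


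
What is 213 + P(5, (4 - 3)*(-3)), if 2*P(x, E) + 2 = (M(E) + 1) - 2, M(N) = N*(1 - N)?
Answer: 411/2 ≈ 205.50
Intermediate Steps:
P(x, E) = -3/2 + E*(1 - E)/2 (P(x, E) = -1 + ((E*(1 - E) + 1) - 2)/2 = -1 + ((1 + E*(1 - E)) - 2)/2 = -1 + (-1 + E*(1 - E))/2 = -1 + (-1/2 + E*(1 - E)/2) = -3/2 + E*(1 - E)/2)
213 + P(5, (4 - 3)*(-3)) = 213 + (-3/2 + ((4 - 3)*(-3))/2 - 9*(4 - 3)**2/2) = 213 + (-3/2 + (1*(-3))/2 - (1*(-3))**2/2) = 213 + (-3/2 + (1/2)*(-3) - 1/2*(-3)**2) = 213 + (-3/2 - 3/2 - 1/2*9) = 213 + (-3/2 - 3/2 - 9/2) = 213 - 15/2 = 411/2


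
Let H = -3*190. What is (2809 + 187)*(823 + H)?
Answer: 757988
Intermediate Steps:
H = -570
(2809 + 187)*(823 + H) = (2809 + 187)*(823 - 570) = 2996*253 = 757988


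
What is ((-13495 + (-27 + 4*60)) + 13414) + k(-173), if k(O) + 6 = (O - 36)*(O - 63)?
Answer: 49450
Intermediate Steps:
k(O) = -6 + (-63 + O)*(-36 + O) (k(O) = -6 + (O - 36)*(O - 63) = -6 + (-36 + O)*(-63 + O) = -6 + (-63 + O)*(-36 + O))
((-13495 + (-27 + 4*60)) + 13414) + k(-173) = ((-13495 + (-27 + 4*60)) + 13414) + (2262 + (-173)² - 99*(-173)) = ((-13495 + (-27 + 240)) + 13414) + (2262 + 29929 + 17127) = ((-13495 + 213) + 13414) + 49318 = (-13282 + 13414) + 49318 = 132 + 49318 = 49450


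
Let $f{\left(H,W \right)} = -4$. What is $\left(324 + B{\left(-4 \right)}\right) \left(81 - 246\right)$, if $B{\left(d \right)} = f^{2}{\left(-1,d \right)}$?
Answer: $-56100$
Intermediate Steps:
$B{\left(d \right)} = 16$ ($B{\left(d \right)} = \left(-4\right)^{2} = 16$)
$\left(324 + B{\left(-4 \right)}\right) \left(81 - 246\right) = \left(324 + 16\right) \left(81 - 246\right) = 340 \left(81 - 246\right) = 340 \left(-165\right) = -56100$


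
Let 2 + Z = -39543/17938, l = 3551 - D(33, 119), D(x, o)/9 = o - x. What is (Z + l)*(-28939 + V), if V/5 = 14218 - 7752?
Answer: 168662938137/17938 ≈ 9.4025e+6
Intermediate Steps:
V = 32330 (V = 5*(14218 - 7752) = 5*6466 = 32330)
D(x, o) = -9*x + 9*o (D(x, o) = 9*(o - x) = -9*x + 9*o)
l = 2777 (l = 3551 - (-9*33 + 9*119) = 3551 - (-297 + 1071) = 3551 - 1*774 = 3551 - 774 = 2777)
Z = -75419/17938 (Z = -2 - 39543/17938 = -75419/17938 ≈ -4.2044)
(Z + l)*(-28939 + V) = (-75419/17938 + 2777)*(-28939 + 32330) = (49738407/17938)*3391 = 168662938137/17938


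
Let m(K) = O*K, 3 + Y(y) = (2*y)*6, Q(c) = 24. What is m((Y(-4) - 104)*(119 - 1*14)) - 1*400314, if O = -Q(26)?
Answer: -9714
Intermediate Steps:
Y(y) = -3 + 12*y (Y(y) = -3 + (2*y)*6 = -3 + 12*y)
O = -24 (O = -1*24 = -24)
m(K) = -24*K
m((Y(-4) - 104)*(119 - 1*14)) - 1*400314 = -24*((-3 + 12*(-4)) - 104)*(119 - 1*14) - 1*400314 = -24*((-3 - 48) - 104)*(119 - 14) - 400314 = -24*(-51 - 104)*105 - 400314 = -(-3720)*105 - 400314 = -24*(-16275) - 400314 = 390600 - 400314 = -9714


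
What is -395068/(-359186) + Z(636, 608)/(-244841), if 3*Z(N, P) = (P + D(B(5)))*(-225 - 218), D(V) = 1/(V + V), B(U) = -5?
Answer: 1934576073041/1319151891390 ≈ 1.4665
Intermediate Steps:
D(V) = 1/(2*V)
Z(N, P) = 443/30 - 443*P/3 (Z(N, P) = ((P + (½)/(-5))*(-225 - 218))/3 = ((P + (½)*(-⅕))*(-443))/3 = ((P - ⅒)*(-443))/3 = ((-⅒ + P)*(-443))/3 = (443/10 - 443*P)/3 = 443/30 - 443*P/3)
-395068/(-359186) + Z(636, 608)/(-244841) = -395068/(-359186) + (443/30 - 443/3*608)/(-244841) = -395068*(-1/359186) + (443/30 - 269344/3)*(-1/244841) = 197534/179593 - 2692997/30*(-1/244841) = 197534/179593 + 2692997/7345230 = 1934576073041/1319151891390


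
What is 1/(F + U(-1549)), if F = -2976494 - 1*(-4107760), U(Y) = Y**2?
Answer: 1/3530667 ≈ 2.8323e-7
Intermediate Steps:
F = 1131266 (F = -2976494 + 4107760 = 1131266)
1/(F + U(-1549)) = 1/(1131266 + (-1549)**2) = 1/(1131266 + 2399401) = 1/3530667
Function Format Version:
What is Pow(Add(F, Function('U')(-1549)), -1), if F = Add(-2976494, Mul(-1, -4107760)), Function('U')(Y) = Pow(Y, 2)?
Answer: Rational(1, 3530667) ≈ 2.8323e-7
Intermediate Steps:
F = 1131266 (F = Add(-2976494, 4107760) = 1131266)
Pow(Add(F, Function('U')(-1549)), -1) = Pow(Add(1131266, Pow(-1549, 2)), -1) = Pow(Add(1131266, 2399401), -1) = Pow(3530667, -1) = Rational(1, 3530667)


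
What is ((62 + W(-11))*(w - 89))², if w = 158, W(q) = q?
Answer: 12383361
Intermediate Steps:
((62 + W(-11))*(w - 89))² = ((62 - 11)*(158 - 89))² = (51*69)² = 3519² = 12383361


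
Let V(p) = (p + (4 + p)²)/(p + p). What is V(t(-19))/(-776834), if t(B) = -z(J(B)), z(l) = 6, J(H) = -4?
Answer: -1/4661004 ≈ -2.1455e-7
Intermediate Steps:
t(B) = -6 (t(B) = -1*6 = -6)
V(p) = (p + (4 + p)²)/(2*p) (V(p) = (p + (4 + p)²)/((2*p)) = (p + (4 + p)²)*(1/(2*p)) = (p + (4 + p)²)/(2*p))
V(t(-19))/(-776834) = ((½)*(-6 + (4 - 6)²)/(-6))/(-776834) = ((½)*(-⅙)*(-6 + (-2)²))*(-1/776834) = ((½)*(-⅙)*(-6 + 4))*(-1/776834) = ((½)*(-⅙)*(-2))*(-1/776834) = (⅙)*(-1/776834) = -1/4661004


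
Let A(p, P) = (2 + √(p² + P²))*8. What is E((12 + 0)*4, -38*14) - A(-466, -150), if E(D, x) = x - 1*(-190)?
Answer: -358 - 16*√59914 ≈ -4274.4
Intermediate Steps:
E(D, x) = 190 + x (E(D, x) = x + 190 = 190 + x)
A(p, P) = 16 + 8*√(P² + p²) (A(p, P) = (2 + √(P² + p²))*8 = 16 + 8*√(P² + p²))
E((12 + 0)*4, -38*14) - A(-466, -150) = (190 - 38*14) - (16 + 8*√((-150)² + (-466)²)) = (190 - 532) - (16 + 8*√(22500 + 217156)) = -342 - (16 + 8*√239656) = -342 - (16 + 8*(2*√59914)) = -342 - (16 + 16*√59914) = -342 + (-16 - 16*√59914) = -358 - 16*√59914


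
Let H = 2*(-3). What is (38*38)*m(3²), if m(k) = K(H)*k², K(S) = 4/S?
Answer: -77976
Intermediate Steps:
H = -6
m(k) = -2*k²/3 (m(k) = (4/(-6))*k² = (4*(-⅙))*k² = -2*k²/3)
(38*38)*m(3²) = (38*38)*(-2*(3²)²/3) = 1444*(-⅔*9²) = 1444*(-⅔*81) = 1444*(-54) = -77976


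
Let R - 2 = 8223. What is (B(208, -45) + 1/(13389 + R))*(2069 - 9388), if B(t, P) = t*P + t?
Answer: 1447781102313/21614 ≈ 6.6983e+7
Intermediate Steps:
R = 8225 (R = 2 + 8223 = 8225)
B(t, P) = t + P*t (B(t, P) = P*t + t = t + P*t)
(B(208, -45) + 1/(13389 + R))*(2069 - 9388) = (208*(1 - 45) + 1/(13389 + 8225))*(2069 - 9388) = (208*(-44) + 1/21614)*(-7319) = (-9152 + 1/21614)*(-7319) = -197811327/21614*(-7319) = 1447781102313/21614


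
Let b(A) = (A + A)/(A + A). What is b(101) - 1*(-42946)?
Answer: 42947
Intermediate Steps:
b(A) = 1 (b(A) = (2*A)/((2*A)) = (2*A)*(1/(2*A)) = 1)
b(101) - 1*(-42946) = 1 - 1*(-42946) = 1 + 42946 = 42947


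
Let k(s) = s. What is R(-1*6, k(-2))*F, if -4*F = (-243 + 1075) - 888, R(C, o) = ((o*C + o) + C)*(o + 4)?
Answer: 112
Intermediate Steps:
R(C, o) = (4 + o)*(C + o + C*o) (R(C, o) = ((C*o + o) + C)*(4 + o) = ((o + C*o) + C)*(4 + o) = (C + o + C*o)*(4 + o) = (4 + o)*(C + o + C*o))
F = 14 (F = -((-243 + 1075) - 888)/4 = -(832 - 888)/4 = -¼*(-56) = 14)
R(-1*6, k(-2))*F = ((-2)² + 4*(-1*6) + 4*(-2) - 1*6*(-2)² + 5*(-1*6)*(-2))*14 = (4 + 4*(-6) - 8 - 6*4 + 5*(-6)*(-2))*14 = (4 - 24 - 8 - 24 + 60)*14 = 8*14 = 112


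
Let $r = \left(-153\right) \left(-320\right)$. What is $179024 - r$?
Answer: $130064$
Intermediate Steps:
$r = 48960$
$179024 - r = 179024 - 48960 = 130064$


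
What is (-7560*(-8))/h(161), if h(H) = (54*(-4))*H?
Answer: -40/23 ≈ -1.7391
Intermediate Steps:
h(H) = -216*H
(-7560*(-8))/h(161) = (-7560*(-8))/((-216*161)) = 60480/(-34776) = 60480*(-1/34776) = -40/23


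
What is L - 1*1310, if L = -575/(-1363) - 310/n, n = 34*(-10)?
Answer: -60646217/46342 ≈ -1308.7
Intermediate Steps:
n = -340
L = 61803/46342 (L = -575/(-1363) - 310/(-340) = -575*(-1/1363) - 310*(-1/340) = 575/1363 + 31/34 = 61803/46342 ≈ 1.3336)
L - 1*1310 = 61803/46342 - 1*1310 = 61803/46342 - 1310 = -60646217/46342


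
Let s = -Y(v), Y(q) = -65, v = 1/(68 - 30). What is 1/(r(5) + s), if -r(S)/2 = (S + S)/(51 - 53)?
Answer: 1/75 ≈ 0.013333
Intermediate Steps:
v = 1/38 ≈ 0.026316
s = 65 (s = -1*(-65) = 65)
r(S) = 2*S (r(S) = -2*(S + S)/(51 - 53) = -2*2*S/(-2) = -2*2*S*(-1)/2 = -(-2)*S = 2*S)
1/(r(5) + s) = 1/(2*5 + 65) = 1/(10 + 65) = 1/75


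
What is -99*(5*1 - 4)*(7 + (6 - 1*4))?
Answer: -891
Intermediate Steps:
-99*(5*1 - 4)*(7 + (6 - 1*4)) = -99*(5 - 4)*(7 + (6 - 4)) = -99*(7 + 2) = -99*9 = -891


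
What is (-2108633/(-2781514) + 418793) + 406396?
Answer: 2295276864779/2781514 ≈ 8.2519e+5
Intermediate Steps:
(-2108633/(-2781514) + 418793) + 406396 = (-2108633*(-1/2781514) + 418793) + 406396 = (2108633/2781514 + 418793) + 406396 = 1164880701235/2781514 + 406396 = 2295276864779/2781514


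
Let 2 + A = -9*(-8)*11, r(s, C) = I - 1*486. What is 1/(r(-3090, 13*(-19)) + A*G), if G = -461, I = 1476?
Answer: -1/363200 ≈ -2.7533e-6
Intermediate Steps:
r(s, C) = 990 (r(s, C) = 1476 - 1*486 = 1476 - 486 = 990)
A = 790 (A = -2 - 9*(-8)*11 = -2 + 72*11 = -2 + 792 = 790)
1/(r(-3090, 13*(-19)) + A*G) = 1/(990 + 790*(-461)) = 1/(990 - 364190) = 1/(-363200) = -1/363200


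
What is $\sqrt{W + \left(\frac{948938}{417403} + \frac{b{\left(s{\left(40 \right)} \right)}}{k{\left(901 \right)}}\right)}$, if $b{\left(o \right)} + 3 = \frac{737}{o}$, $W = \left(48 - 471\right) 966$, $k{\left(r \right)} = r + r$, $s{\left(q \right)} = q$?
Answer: $\frac{9 i \sqrt{285397888109121656318135}}{7521602060} \approx 639.23 i$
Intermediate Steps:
$k{\left(r \right)} = 2 r$
$W = -408618$ ($W = \left(-423\right) 966 = -408618$)
$b{\left(o \right)} = -3 + \frac{737}{o}$
$\sqrt{W + \left(\frac{948938}{417403} + \frac{b{\left(s{\left(40 \right)} \right)}}{k{\left(901 \right)}}\right)} = \sqrt{-408618 + \left(\frac{948938}{417403} + \frac{-3 + \frac{737}{40}}{2 \cdot 901}\right)} = \sqrt{-408618 + \left(948938 \cdot \frac{1}{417403} + \frac{-3 + 737 \cdot \frac{1}{40}}{1802}\right)} = \sqrt{-408618 + \left(\frac{948938}{417403} + \left(-3 + \frac{737}{40}\right) \frac{1}{1802}\right)} = \sqrt{-408618 + \left(\frac{948938}{417403} + \frac{617}{40} \cdot \frac{1}{1802}\right)} = \sqrt{-408618 + \left(\frac{948938}{417403} + \frac{617}{72080}\right)} = \sqrt{-408618 + \frac{68656988691}{30086408240}} = \sqrt{- \frac{12293779305223629}{30086408240}} = \frac{9 i \sqrt{285397888109121656318135}}{7521602060}$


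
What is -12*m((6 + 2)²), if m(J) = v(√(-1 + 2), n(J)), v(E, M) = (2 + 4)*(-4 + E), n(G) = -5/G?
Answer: 216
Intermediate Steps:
v(E, M) = -24 + 6*E (v(E, M) = 6*(-4 + E) = -24 + 6*E)
m(J) = -18 (m(J) = -24 + 6*√(-1 + 2) = -24 + 6*√1 = -24 + 6*1 = -24 + 6 = -18)
-12*m((6 + 2)²) = -12*(-18) = 216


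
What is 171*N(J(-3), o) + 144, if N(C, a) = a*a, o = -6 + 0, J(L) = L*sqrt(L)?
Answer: 6300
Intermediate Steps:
J(L) = L**(3/2)
o = -6
N(C, a) = a**2
171*N(J(-3), o) + 144 = 171*(-6)**2 + 144 = 171*36 + 144 = 6156 + 144 = 6300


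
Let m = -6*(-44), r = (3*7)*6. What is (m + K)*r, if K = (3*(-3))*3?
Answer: 29862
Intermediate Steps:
K = -27 (K = -9*3 = -27)
r = 126 (r = 21*6 = 126)
m = 264
(m + K)*r = (264 - 27)*126 = 237*126 = 29862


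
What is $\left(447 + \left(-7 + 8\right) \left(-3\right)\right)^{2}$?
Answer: $197136$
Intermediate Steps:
$\left(447 + \left(-7 + 8\right) \left(-3\right)\right)^{2} = \left(447 + 1 \left(-3\right)\right)^{2} = \left(447 - 3\right)^{2} = 444^{2} = 197136$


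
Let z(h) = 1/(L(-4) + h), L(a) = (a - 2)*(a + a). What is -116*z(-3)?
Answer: -116/45 ≈ -2.5778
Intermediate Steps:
L(a) = 2*a*(-2 + a) (L(a) = (-2 + a)*(2*a) = 2*a*(-2 + a))
z(h) = 1/(48 + h) (z(h) = 1/(2*(-4)*(-2 - 4) + h) = 1/(2*(-4)*(-6) + h) = 1/(48 + h))
-116*z(-3) = -116/(48 - 3) = -116/45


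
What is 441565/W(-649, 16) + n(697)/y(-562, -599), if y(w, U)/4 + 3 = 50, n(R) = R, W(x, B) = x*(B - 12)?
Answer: -10150601/61006 ≈ -166.39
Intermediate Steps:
W(x, B) = x*(-12 + B)
y(w, U) = 188 (y(w, U) = -12 + 4*50 = -12 + 200 = 188)
441565/W(-649, 16) + n(697)/y(-562, -599) = 441565/((-649*(-12 + 16))) + 697/188 = 441565/((-649*4)) + 697*(1/188) = 441565/(-2596) + 697/188 = 441565*(-1/2596) + 697/188 = -441565/2596 + 697/188 = -10150601/61006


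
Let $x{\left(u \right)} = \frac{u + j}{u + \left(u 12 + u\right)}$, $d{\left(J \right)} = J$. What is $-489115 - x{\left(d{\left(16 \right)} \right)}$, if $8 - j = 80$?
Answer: $- \frac{1956459}{4} \approx -4.8912 \cdot 10^{5}$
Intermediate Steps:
$j = -72$ ($j = 8 - 80 = -72$)
$x{\left(u \right)} = \frac{-72 + u}{14 u}$ ($x{\left(u \right)} = \frac{u - 72}{u + \left(u 12 + u\right)} = \frac{-72 + u}{u + \left(12 u + u\right)} = \frac{-72 + u}{u + 13 u} = \frac{-72 + u}{14 u}$)
$-489115 - x{\left(d{\left(16 \right)} \right)} = -489115 - \frac{-72 + 16}{14 \cdot 16} = -489115 - \frac{1}{14} \cdot \frac{1}{16} \left(-56\right) = -489115 - - \frac{1}{4} = -489115 + \frac{1}{4} = - \frac{1956459}{4}$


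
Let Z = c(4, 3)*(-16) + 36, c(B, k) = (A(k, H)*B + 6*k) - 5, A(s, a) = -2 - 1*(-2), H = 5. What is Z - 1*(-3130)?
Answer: 2958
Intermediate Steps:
A(s, a) = 0 (A(s, a) = -2 + 2 = 0)
c(B, k) = -5 + 6*k (c(B, k) = (0*B + 6*k) - 5 = (0 + 6*k) - 5 = 6*k - 5 = -5 + 6*k)
Z = -172 (Z = (-5 + 6*3)*(-16) + 36 = (-5 + 18)*(-16) + 36 = 13*(-16) + 36 = -208 + 36 = -172)
Z - 1*(-3130) = -172 - 1*(-3130) = -172 + 3130 = 2958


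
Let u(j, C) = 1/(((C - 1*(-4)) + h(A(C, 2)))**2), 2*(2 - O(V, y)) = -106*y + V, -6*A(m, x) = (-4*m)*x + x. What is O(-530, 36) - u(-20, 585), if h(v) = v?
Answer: 36668838291/16859236 ≈ 2175.0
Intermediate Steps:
A(m, x) = -x/6 + 2*m*x/3 (A(m, x) = -((-4*m)*x + x)/6 = -(-4*m*x + x)/6 = -(x - 4*m*x)/6 = -x/6 + 2*m*x/3)
O(V, y) = 2 + 53*y - V/2 (O(V, y) = 2 - (-106*y + V)/2 = 2 - (V - 106*y)/2 = 2 + (53*y - V/2) = 2 + 53*y - V/2)
u(j, C) = (11/3 + 7*C/3)**(-2) (u(j, C) = 1/(((C - 1*(-4)) + (1/6)*2*(-1 + 4*C))**2) = 1/(((C + 4) + (-1/3 + 4*C/3))**2) = 1/(((4 + C) + (-1/3 + 4*C/3))**2) = 1/((11/3 + 7*C/3)**2) = (11/3 + 7*C/3)**(-2))
O(-530, 36) - u(-20, 585) = (2 + 53*36 - 1/2*(-530)) - 9/(11 + 7*585)**2 = (2 + 1908 + 265) - 9/(11 + 4095)**2 = 2175 - 9/4106**2 = 2175 - 9/16859236 = 36668838291/16859236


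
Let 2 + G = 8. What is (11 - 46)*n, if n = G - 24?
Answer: 630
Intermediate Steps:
G = 6 (G = -2 + 8 = 6)
n = -18 (n = 6 - 24 = -18)
(11 - 46)*n = (11 - 46)*(-18) = -35*(-18) = 630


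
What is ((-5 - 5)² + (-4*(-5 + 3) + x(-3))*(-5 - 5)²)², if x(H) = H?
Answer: 360000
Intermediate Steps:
((-5 - 5)² + (-4*(-5 + 3) + x(-3))*(-5 - 5)²)² = ((-5 - 5)² + (-4*(-5 + 3) - 3)*(-5 - 5)²)² = ((-10)² + (-4*(-2) - 3)*(-10)²)² = (100 + (8 - 3)*100)² = (100 + 5*100)² = (100 + 500)² = 600² = 360000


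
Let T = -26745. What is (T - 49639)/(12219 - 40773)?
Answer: 38192/14277 ≈ 2.6751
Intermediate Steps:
(T - 49639)/(12219 - 40773) = (-26745 - 49639)/(12219 - 40773) = -76384/(-28554) = -76384*(-1/28554) = 38192/14277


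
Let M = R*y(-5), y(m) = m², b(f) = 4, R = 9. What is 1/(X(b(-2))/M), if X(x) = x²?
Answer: 225/16 ≈ 14.063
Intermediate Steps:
M = 225 (M = 9*(-5)² = 9*25 = 225)
1/(X(b(-2))/M) = 1/(4²/225) = 1/((1/225)*16) = 1/(16/225) = 225/16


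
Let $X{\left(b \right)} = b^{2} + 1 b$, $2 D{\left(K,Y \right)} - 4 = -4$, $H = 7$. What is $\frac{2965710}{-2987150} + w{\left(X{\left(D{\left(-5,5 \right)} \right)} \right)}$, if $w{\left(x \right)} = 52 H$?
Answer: $\frac{108435689}{298715} \approx 363.01$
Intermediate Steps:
$D{\left(K,Y \right)} = 0$ ($D{\left(K,Y \right)} = 2 + \frac{1}{2} \left(-4\right) = 2 - 2 = 0$)
$X{\left(b \right)} = b + b^{2}$ ($X{\left(b \right)} = b^{2} + b = b + b^{2}$)
$w{\left(x \right)} = 364$ ($w{\left(x \right)} = 52 \cdot 7 = 364$)
$\frac{2965710}{-2987150} + w{\left(X{\left(D{\left(-5,5 \right)} \right)} \right)} = \frac{2965710}{-2987150} + 364 = 2965710 \left(- \frac{1}{2987150}\right) + 364 = - \frac{296571}{298715} + 364 = \frac{108435689}{298715}$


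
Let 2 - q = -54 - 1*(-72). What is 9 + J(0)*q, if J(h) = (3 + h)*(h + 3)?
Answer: -135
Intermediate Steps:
q = -16 (q = 2 - (-54 - 1*(-72)) = 2 - (-54 + 72) = 2 - 1*18 = 2 - 18 = -16)
J(h) = (3 + h)**2 (J(h) = (3 + h)*(3 + h) = (3 + h)**2)
9 + J(0)*q = 9 + (3 + 0)**2*(-16) = 9 + 3**2*(-16) = 9 + 9*(-16) = 9 - 144 = -135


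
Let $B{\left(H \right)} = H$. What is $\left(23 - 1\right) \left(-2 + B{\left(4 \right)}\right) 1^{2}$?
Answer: $44$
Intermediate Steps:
$\left(23 - 1\right) \left(-2 + B{\left(4 \right)}\right) 1^{2} = \left(23 - 1\right) \left(-2 + 4\right) 1^{2} = \left(23 - 1\right) 2 \cdot 1 = 22 \cdot 2 \cdot 1 = 44 \cdot 1 = 44$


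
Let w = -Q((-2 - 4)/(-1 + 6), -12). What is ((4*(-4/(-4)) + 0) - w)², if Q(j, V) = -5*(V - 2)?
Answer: 5476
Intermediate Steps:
Q(j, V) = 10 - 5*V (Q(j, V) = -5*(-2 + V) = 10 - 5*V)
w = -70 (w = -(10 - 5*(-12)) = -(10 + 60) = -1*70 = -70)
((4*(-4/(-4)) + 0) - w)² = ((4*(-4/(-4)) + 0) - 1*(-70))² = ((4*(-4*(-¼)) + 0) + 70)² = ((4*1 + 0) + 70)² = ((4 + 0) + 70)² = (4 + 70)² = 74² = 5476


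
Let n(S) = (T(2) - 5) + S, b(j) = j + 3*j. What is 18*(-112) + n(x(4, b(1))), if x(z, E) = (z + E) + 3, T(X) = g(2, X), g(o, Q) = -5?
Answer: -2015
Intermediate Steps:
b(j) = 4*j
T(X) = -5
x(z, E) = 3 + E + z (x(z, E) = (E + z) + 3 = 3 + E + z)
n(S) = -10 + S (n(S) = (-5 - 5) + S = -10 + S)
18*(-112) + n(x(4, b(1))) = 18*(-112) + (-10 + (3 + 4*1 + 4)) = -2016 + (-10 + (3 + 4 + 4)) = -2016 + (-10 + 11) = -2016 + 1 = -2015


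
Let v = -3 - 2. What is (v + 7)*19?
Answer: 38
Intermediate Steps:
v = -5
(v + 7)*19 = (-5 + 7)*19 = 2*19 = 38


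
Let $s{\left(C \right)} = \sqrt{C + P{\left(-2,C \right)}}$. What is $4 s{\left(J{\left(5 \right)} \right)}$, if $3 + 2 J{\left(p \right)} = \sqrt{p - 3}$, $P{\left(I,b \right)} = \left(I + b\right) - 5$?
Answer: $4 \sqrt{-10 + \sqrt{2}} \approx 11.721 i$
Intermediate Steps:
$P{\left(I,b \right)} = -5 + I + b$
$J{\left(p \right)} = - \frac{3}{2} + \frac{\sqrt{-3 + p}}{2}$ ($J{\left(p \right)} = - \frac{3}{2} + \frac{\sqrt{p - 3}}{2} = - \frac{3}{2} + \frac{\sqrt{-3 + p}}{2}$)
$s{\left(C \right)} = \sqrt{-7 + 2 C}$ ($s{\left(C \right)} = \sqrt{C - \left(7 - C\right)} = \sqrt{C + \left(-7 + C\right)} = \sqrt{-7 + 2 C}$)
$4 s{\left(J{\left(5 \right)} \right)} = 4 \sqrt{-7 + 2 \left(- \frac{3}{2} + \frac{\sqrt{-3 + 5}}{2}\right)} = 4 \sqrt{-7 + 2 \left(- \frac{3}{2} + \frac{\sqrt{2}}{2}\right)} = 4 \sqrt{-7 - \left(3 - \sqrt{2}\right)} = 4 \sqrt{-10 + \sqrt{2}}$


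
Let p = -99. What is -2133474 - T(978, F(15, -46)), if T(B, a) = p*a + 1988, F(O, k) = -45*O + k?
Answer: -2206841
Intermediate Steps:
F(O, k) = k - 45*O
T(B, a) = 1988 - 99*a (T(B, a) = -99*a + 1988 = 1988 - 99*a)
-2133474 - T(978, F(15, -46)) = -2133474 - (1988 - 99*(-46 - 45*15)) = -2133474 - (1988 - 99*(-46 - 675)) = -2133474 - (1988 - 99*(-721)) = -2133474 - (1988 + 71379) = -2133474 - 1*73367 = -2133474 - 73367 = -2206841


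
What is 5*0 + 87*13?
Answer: 1131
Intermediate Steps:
5*0 + 87*13 = 0 + 1131 = 1131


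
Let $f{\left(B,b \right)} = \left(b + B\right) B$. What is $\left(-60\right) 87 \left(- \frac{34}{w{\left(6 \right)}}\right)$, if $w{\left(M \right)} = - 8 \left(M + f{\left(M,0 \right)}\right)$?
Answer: $- \frac{7395}{14} \approx -528.21$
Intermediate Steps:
$f{\left(B,b \right)} = B \left(B + b\right)$ ($f{\left(B,b \right)} = \left(B + b\right) B = B \left(B + b\right)$)
$w{\left(M \right)} = - 8 M - 8 M^{2}$ ($w{\left(M \right)} = - 8 \left(M + M \left(M + 0\right)\right) = - 8 \left(M + M M\right) = - 8 \left(M + M^{2}\right) = - 8 M - 8 M^{2}$)
$\left(-60\right) 87 \left(- \frac{34}{w{\left(6 \right)}}\right) = \left(-60\right) 87 \left(- \frac{34}{8 \cdot 6 \left(-1 - 6\right)}\right) = - 5220 \left(- \frac{34}{8 \cdot 6 \left(-1 - 6\right)}\right) = - 5220 \left(- \frac{34}{8 \cdot 6 \left(-7\right)}\right) = - 5220 \left(- \frac{34}{-336}\right) = - 5220 \left(\left(-34\right) \left(- \frac{1}{336}\right)\right) = \left(-5220\right) \frac{17}{168} = - \frac{7395}{14}$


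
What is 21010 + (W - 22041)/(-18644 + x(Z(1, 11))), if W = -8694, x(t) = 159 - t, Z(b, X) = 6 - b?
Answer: 77701127/3698 ≈ 21012.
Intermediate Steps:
21010 + (W - 22041)/(-18644 + x(Z(1, 11))) = 21010 + (-8694 - 22041)/(-18644 + (159 - (6 - 1*1))) = 21010 - 30735/(-18644 + (159 - (6 - 1))) = 21010 - 30735/(-18644 + (159 - 1*5)) = 21010 - 30735/(-18644 + (159 - 5)) = 21010 - 30735/(-18644 + 154) = 21010 - 30735/(-18490) = 21010 - 30735*(-1/18490) = 21010 + 6147/3698 = 77701127/3698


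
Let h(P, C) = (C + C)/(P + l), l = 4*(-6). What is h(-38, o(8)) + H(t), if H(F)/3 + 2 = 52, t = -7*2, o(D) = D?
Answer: 4642/31 ≈ 149.74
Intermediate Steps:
l = -24
h(P, C) = 2*C/(-24 + P) (h(P, C) = (C + C)/(P - 24) = (2*C)/(-24 + P) = 2*C/(-24 + P))
t = -14
H(F) = 150 (H(F) = -6 + 3*52 = -6 + 156 = 150)
h(-38, o(8)) + H(t) = 2*8/(-24 - 38) + 150 = 2*8/(-62) + 150 = 2*8*(-1/62) + 150 = -8/31 + 150 = 4642/31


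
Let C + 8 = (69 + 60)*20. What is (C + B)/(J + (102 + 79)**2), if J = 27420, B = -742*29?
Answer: -18946/60181 ≈ -0.31482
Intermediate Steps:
B = -21518 (B = -1*21518 = -21518)
C = 2572 (C = -8 + (69 + 60)*20 = -8 + 129*20 = -8 + 2580 = 2572)
(C + B)/(J + (102 + 79)**2) = (2572 - 21518)/(27420 + (102 + 79)**2) = -18946/(27420 + 181**2) = -18946/(27420 + 32761) = -18946/60181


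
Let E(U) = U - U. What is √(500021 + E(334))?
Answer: √500021 ≈ 707.12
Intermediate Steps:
E(U) = 0
√(500021 + E(334)) = √(500021 + 0) = √500021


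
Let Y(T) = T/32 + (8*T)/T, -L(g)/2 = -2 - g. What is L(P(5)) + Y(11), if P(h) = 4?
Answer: 651/32 ≈ 20.344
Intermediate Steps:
L(g) = 4 + 2*g (L(g) = -2*(-2 - g) = 4 + 2*g)
Y(T) = 8 + T/32 (Y(T) = T*(1/32) + 8 = T/32 + 8 = 8 + T/32)
L(P(5)) + Y(11) = (4 + 2*4) + (8 + (1/32)*11) = (4 + 8) + (8 + 11/32) = 12 + 267/32 = 651/32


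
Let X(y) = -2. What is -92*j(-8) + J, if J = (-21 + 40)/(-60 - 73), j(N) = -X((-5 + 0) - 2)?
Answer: -1289/7 ≈ -184.14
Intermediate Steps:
j(N) = 2 (j(N) = -1*(-2) = 2)
J = -⅐ (J = 19/(-133) = 19*(-1/133) = -⅐ ≈ -0.14286)
-92*j(-8) + J = -92*2 - ⅐ = -184 - ⅐ = -1289/7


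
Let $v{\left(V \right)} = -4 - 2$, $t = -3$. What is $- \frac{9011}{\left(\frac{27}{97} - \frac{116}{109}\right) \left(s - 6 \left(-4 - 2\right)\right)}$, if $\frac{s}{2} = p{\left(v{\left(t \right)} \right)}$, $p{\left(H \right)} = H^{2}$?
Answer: $\frac{95273303}{897372} \approx 106.17$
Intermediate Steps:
$v{\left(V \right)} = -6$
$s = 72$ ($s = 2 \left(-6\right)^{2} = 2 \cdot 36 = 72$)
$- \frac{9011}{\left(\frac{27}{97} - \frac{116}{109}\right) \left(s - 6 \left(-4 - 2\right)\right)} = - \frac{9011}{\left(\frac{27}{97} - \frac{116}{109}\right) \left(72 - 6 \left(-4 - 2\right)\right)} = - \frac{9011}{\left(27 \cdot \frac{1}{97} - \frac{116}{109}\right) \left(72 - 6 \left(-6\right)\right)} = - \frac{9011}{\left(\frac{27}{97} - \frac{116}{109}\right) \left(72 - -36\right)} = - \frac{9011}{\left(- \frac{8309}{10573}\right) \left(72 + 36\right)} = - \frac{9011}{\left(- \frac{8309}{10573}\right) 108} = - \frac{9011}{- \frac{897372}{10573}} = \left(-9011\right) \left(- \frac{10573}{897372}\right) = \frac{95273303}{897372}$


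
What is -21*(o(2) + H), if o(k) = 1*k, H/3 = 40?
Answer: -2562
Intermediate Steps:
H = 120 (H = 3*40 = 120)
o(k) = k
-21*(o(2) + H) = -21*(2 + 120) = -21*122 = -2562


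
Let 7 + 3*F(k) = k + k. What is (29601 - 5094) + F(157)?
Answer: 73828/3 ≈ 24609.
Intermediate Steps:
F(k) = -7/3 + 2*k/3 (F(k) = -7/3 + (k + k)/3 = -7/3 + (2*k)/3 = -7/3 + 2*k/3)
(29601 - 5094) + F(157) = (29601 - 5094) + (-7/3 + (⅔)*157) = 24507 + (-7/3 + 314/3) = 24507 + 307/3 = 73828/3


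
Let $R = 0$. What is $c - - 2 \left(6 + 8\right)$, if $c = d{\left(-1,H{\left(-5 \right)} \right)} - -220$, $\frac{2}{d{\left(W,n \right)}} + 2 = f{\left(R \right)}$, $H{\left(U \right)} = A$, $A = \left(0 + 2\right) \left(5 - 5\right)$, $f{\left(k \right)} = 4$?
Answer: $249$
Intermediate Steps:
$A = 0$ ($A = 2 \cdot 0 = 0$)
$H{\left(U \right)} = 0$
$d{\left(W,n \right)} = 1$ ($d{\left(W,n \right)} = \frac{2}{-2 + 4} = \frac{2}{2} = 2 \cdot \frac{1}{2} = 1$)
$c = 221$ ($c = 1 - -220 = 1 + 220 = 221$)
$c - - 2 \left(6 + 8\right) = 221 - - 2 \left(6 + 8\right) = 221 - \left(-2\right) 14 = 221 - -28 = 221 + 28 = 249$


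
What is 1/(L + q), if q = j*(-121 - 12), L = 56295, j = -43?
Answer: 1/62014 ≈ 1.6125e-5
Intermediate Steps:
q = 5719 (q = -43*(-121 - 12) = -43*(-133) = 5719)
1/(L + q) = 1/(56295 + 5719) = 1/62014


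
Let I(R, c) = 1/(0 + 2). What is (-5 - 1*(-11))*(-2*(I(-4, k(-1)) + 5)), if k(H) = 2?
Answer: -66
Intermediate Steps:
I(R, c) = ½ (I(R, c) = 1/2 = ½)
(-5 - 1*(-11))*(-2*(I(-4, k(-1)) + 5)) = (-5 - 1*(-11))*(-2*(½ + 5)) = (-5 + 11)*(-2*11/2) = 6*(-11) = -66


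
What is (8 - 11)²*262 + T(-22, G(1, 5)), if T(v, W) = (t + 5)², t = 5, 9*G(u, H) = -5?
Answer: 2458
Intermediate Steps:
G(u, H) = -5/9 (G(u, H) = (⅑)*(-5) = -5/9)
T(v, W) = 100 (T(v, W) = (5 + 5)² = 10² = 100)
(8 - 11)²*262 + T(-22, G(1, 5)) = (8 - 11)²*262 + 100 = (-3)²*262 + 100 = 9*262 + 100 = 2358 + 100 = 2458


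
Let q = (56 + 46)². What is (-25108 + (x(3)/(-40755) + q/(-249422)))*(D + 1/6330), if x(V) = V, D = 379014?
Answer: -102055451774510812085681/10724279258550 ≈ -9.5163e+9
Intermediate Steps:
q = 10404 (q = 102² = 10404)
(-25108 + (x(3)/(-40755) + q/(-249422)))*(D + 1/6330) = (-25108 + (3/(-40755) + 10404/(-249422)))*(379014 + 1/6330) = (-25108 + (3*(-1/40755) + 10404*(-1/249422)))*(379014 + 1/6330) = (-25108 + (-1/13585 - 5202/124711))*(2399158621/6330) = (-25108 - 70793881/1694198935)*(2399158621/6330) = -42538017653861/1694198935*2399158621/6330 = -102055451774510812085681/10724279258550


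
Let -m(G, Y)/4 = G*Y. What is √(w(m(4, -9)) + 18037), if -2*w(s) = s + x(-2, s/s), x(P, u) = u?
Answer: √71858/2 ≈ 134.03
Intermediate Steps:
m(G, Y) = -4*G*Y
w(s) = -½ - s/2 (w(s) = -(s + s/s)/2 = -(s + 1)/2 = -(1 + s)/2 = -½ - s/2)
√(w(m(4, -9)) + 18037) = √((-½ - (-2)*4*(-9)) + 18037) = √((-½ - ½*144) + 18037) = √((-½ - 72) + 18037) = √(-145/2 + 18037) = √(35929/2) = √71858/2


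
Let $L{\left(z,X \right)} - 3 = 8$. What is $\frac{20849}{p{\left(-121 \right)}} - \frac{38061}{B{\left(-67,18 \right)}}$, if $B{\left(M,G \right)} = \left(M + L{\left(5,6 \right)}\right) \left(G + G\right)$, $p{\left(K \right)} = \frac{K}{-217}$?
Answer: $\frac{1013939901}{27104} \approx 37409.0$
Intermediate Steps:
$p{\left(K \right)} = - \frac{K}{217}$ ($p{\left(K \right)} = K \left(- \frac{1}{217}\right) = - \frac{K}{217}$)
$L{\left(z,X \right)} = 11$ ($L{\left(z,X \right)} = 3 + 8 = 11$)
$B{\left(M,G \right)} = 2 G \left(11 + M\right)$ ($B{\left(M,G \right)} = \left(M + 11\right) \left(G + G\right) = \left(11 + M\right) 2 G = 2 G \left(11 + M\right)$)
$\frac{20849}{p{\left(-121 \right)}} - \frac{38061}{B{\left(-67,18 \right)}} = \frac{20849}{\left(- \frac{1}{217}\right) \left(-121\right)} - \frac{38061}{2 \cdot 18 \left(11 - 67\right)} = \frac{20849}{\frac{121}{217}} - \frac{38061}{2 \cdot 18 \left(-56\right)} = 20849 \cdot \frac{217}{121} - \frac{38061}{-2016} = \frac{4524233}{121} - - \frac{4229}{224} = \frac{4524233}{121} + \frac{4229}{224} = \frac{1013939901}{27104}$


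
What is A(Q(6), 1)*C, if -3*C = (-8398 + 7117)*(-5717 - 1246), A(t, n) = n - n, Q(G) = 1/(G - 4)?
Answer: 0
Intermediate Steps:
Q(G) = 1/(-4 + G)
A(t, n) = 0
C = -2973201 (C = -(-8398 + 7117)*(-5717 - 1246)/3 = -(-427)*(-6963) = -⅓*8919603 = -2973201)
A(Q(6), 1)*C = 0*(-2973201) = 0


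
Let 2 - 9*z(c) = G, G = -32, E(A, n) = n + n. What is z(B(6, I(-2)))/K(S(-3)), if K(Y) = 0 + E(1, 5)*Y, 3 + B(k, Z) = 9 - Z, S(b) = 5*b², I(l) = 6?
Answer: 17/2025 ≈ 0.0083951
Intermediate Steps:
E(A, n) = 2*n
B(k, Z) = 6 - Z (B(k, Z) = -3 + (9 - Z) = 6 - Z)
K(Y) = 10*Y (K(Y) = 0 + (2*5)*Y = 0 + 10*Y = 10*Y)
z(c) = 34/9 (z(c) = 2/9 - ⅑*(-32) = 2/9 + 32/9 = 34/9)
z(B(6, I(-2)))/K(S(-3)) = 34/(9*((10*(5*(-3)²)))) = 34/(9*((10*(5*9)))) = 34/(9*((10*45))) = (34/9)/450 = (34/9)*(1/450) = 17/2025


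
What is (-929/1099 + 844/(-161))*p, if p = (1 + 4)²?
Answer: -3846875/25277 ≈ -152.19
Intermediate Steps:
p = 25 (p = 5² = 25)
(-929/1099 + 844/(-161))*p = (-929/1099 + 844/(-161))*25 = (-929*1/1099 + 844*(-1/161))*25 = (-929/1099 - 844/161)*25 = -153875/25277*25 = -3846875/25277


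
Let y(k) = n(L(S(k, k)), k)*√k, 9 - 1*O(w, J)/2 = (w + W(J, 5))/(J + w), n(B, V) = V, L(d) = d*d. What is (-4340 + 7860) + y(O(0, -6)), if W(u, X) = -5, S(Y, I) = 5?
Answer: 3520 + 343*√3/9 ≈ 3586.0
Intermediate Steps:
L(d) = d²
O(w, J) = 18 - 2*(-5 + w)/(J + w) (O(w, J) = 18 - 2*(w - 5)/(J + w) = 18 - 2*(-5 + w)/(J + w))
y(k) = k^(3/2) (y(k) = k*√k = k^(3/2))
(-4340 + 7860) + y(O(0, -6)) = (-4340 + 7860) + (2*(5 + 8*0 + 9*(-6))/(-6 + 0))^(3/2) = 3520 + (2*(5 + 0 - 54)/(-6))^(3/2) = 3520 + (2*(-⅙)*(-49))^(3/2) = 3520 + (49/3)^(3/2) = 3520 + 343*√3/9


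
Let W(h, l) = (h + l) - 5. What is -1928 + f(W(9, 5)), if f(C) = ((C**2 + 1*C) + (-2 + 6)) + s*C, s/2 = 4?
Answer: -1762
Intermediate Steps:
s = 8 (s = 2*4 = 8)
W(h, l) = -5 + h + l
f(C) = 4 + C**2 + 9*C (f(C) = ((C**2 + 1*C) + (-2 + 6)) + 8*C = ((C**2 + C) + 4) + 8*C = ((C + C**2) + 4) + 8*C = (4 + C + C**2) + 8*C = 4 + C**2 + 9*C)
-1928 + f(W(9, 5)) = -1928 + (4 + (-5 + 9 + 5)**2 + 9*(-5 + 9 + 5)) = -1928 + (4 + 9**2 + 9*9) = -1928 + (4 + 81 + 81) = -1928 + 166 = -1762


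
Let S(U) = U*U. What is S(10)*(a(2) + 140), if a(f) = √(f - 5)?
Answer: 14000 + 100*I*√3 ≈ 14000.0 + 173.21*I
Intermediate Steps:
a(f) = √(-5 + f)
S(U) = U²
S(10)*(a(2) + 140) = 10²*(√(-5 + 2) + 140) = 100*(√(-3) + 140) = 100*(I*√3 + 140) = 100*(140 + I*√3) = 14000 + 100*I*√3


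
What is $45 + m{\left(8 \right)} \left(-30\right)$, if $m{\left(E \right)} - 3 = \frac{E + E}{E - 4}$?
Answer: $-165$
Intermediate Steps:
$m{\left(E \right)} = 3 + \frac{2 E}{-4 + E}$ ($m{\left(E \right)} = 3 + \frac{E + E}{E - 4} = 3 + \frac{2 E}{-4 + E}$)
$45 + m{\left(8 \right)} \left(-30\right) = 45 + \frac{-12 + 5 \cdot 8}{-4 + 8} \left(-30\right) = 45 + \frac{-12 + 40}{4} \left(-30\right) = 45 + \frac{1}{4} \cdot 28 \left(-30\right) = 45 + 7 \left(-30\right) = 45 - 210 = -165$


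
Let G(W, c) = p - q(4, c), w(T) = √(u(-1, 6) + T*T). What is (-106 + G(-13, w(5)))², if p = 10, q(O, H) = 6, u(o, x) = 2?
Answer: 10404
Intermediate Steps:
w(T) = √(2 + T²) (w(T) = √(2 + T*T) = √(2 + T²))
G(W, c) = 4 (G(W, c) = 10 - 1*6 = 10 - 6 = 4)
(-106 + G(-13, w(5)))² = (-106 + 4)² = (-102)² = 10404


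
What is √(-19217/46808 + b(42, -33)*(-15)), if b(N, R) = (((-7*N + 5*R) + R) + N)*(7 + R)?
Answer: I*√96129861285334/23404 ≈ 418.93*I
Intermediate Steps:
b(N, R) = (7 + R)*(-6*N + 6*R) (b(N, R) = ((-7*N + 6*R) + N)*(7 + R) = (-6*N + 6*R)*(7 + R) = (7 + R)*(-6*N + 6*R))
√(-19217/46808 + b(42, -33)*(-15)) = √(-19217/46808 + (-42*42 + 6*(-33)² + 42*(-33) - 6*42*(-33))*(-15)) = √(-19217*1/46808 + (-1764 + 6*1089 - 1386 + 8316)*(-15)) = √(-19217/46808 + (-1764 + 6534 - 1386 + 8316)*(-15)) = √(-19217/46808 + 11700*(-15)) = √(-19217/46808 - 175500) = √(-8214823217/46808) = I*√96129861285334/23404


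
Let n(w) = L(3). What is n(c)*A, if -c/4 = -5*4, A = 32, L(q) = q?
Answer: 96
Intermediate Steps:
c = 80 (c = -(-20)*4 = -4*(-20) = 80)
n(w) = 3
n(c)*A = 3*32 = 96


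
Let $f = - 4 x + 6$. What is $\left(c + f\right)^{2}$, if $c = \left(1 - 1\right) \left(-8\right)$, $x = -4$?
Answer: $484$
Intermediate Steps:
$c = 0$ ($c = 0 \left(-8\right) = 0$)
$f = 22$ ($f = \left(-4\right) \left(-4\right) + 6 = 16 + 6 = 22$)
$\left(c + f\right)^{2} = \left(0 + 22\right)^{2} = 22^{2} = 484$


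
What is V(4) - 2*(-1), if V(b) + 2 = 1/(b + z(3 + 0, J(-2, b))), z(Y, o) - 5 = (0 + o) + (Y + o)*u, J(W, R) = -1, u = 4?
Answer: 1/16 ≈ 0.062500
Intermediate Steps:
z(Y, o) = 5 + 4*Y + 5*o (z(Y, o) = 5 + ((0 + o) + (Y + o)*4) = 5 + (o + (4*Y + 4*o)) = 5 + (4*Y + 5*o) = 5 + 4*Y + 5*o)
V(b) = -2 + 1/(12 + b) (V(b) = -2 + 1/(b + (5 + 4*(3 + 0) + 5*(-1))) = -2 + 1/(b + (5 + 4*3 - 5)) = -2 + 1/(b + (5 + 12 - 5)) = -2 + 1/(b + 12) = -2 + 1/(12 + b))
V(4) - 2*(-1) = (-23 - 2*4)/(12 + 4) - 2*(-1) = (-23 - 8)/16 + 2 = (1/16)*(-31) + 2 = -31/16 + 2 = 1/16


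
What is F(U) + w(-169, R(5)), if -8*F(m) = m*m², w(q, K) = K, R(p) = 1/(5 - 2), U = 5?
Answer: -367/24 ≈ -15.292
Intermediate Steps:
R(p) = ⅓ (R(p) = 1/3 = ⅓)
F(m) = -m³/8 (F(m) = -m*m²/8 = -m³/8)
F(U) + w(-169, R(5)) = -⅛*5³ + ⅓ = -⅛*125 + ⅓ = -125/8 + ⅓ = -367/24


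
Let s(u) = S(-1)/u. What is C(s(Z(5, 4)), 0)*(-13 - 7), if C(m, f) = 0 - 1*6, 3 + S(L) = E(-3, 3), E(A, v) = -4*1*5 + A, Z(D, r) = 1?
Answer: 120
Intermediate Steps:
E(A, v) = -20 + A (E(A, v) = -4*5 + A = -20 + A)
S(L) = -26 (S(L) = -3 + (-20 - 3) = -3 - 23 = -26)
s(u) = -26/u
C(m, f) = -6 (C(m, f) = 0 - 6 = -6)
C(s(Z(5, 4)), 0)*(-13 - 7) = -6*(-13 - 7) = -6*(-20) = 120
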